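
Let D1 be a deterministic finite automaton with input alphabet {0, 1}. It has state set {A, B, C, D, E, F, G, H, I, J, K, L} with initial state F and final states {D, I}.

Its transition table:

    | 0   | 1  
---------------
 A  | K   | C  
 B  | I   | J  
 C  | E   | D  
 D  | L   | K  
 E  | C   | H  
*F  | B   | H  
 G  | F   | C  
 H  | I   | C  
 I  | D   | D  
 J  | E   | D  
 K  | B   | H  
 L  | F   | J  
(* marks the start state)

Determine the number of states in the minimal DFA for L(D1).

7

Reachable states from the start: {B,C,D,E,F,H,I,J,K,L}. Unreachable: {A,G} — drop them.
Start with accepting vs non-accepting: {D,I} | {B,C,E,F,H,J,K,L}.
Split {D,I} by δ(·,0) → {D} and {I}.
On input 0, block {B,C,E,F,H,J,K,L} splits into {C,E,F,J,K,L} and {B,H}.
On input 0, block {C,E,F,J,K,L} splits into {C,E,J,L} and {F,K}.
Refine {C,E,J,L} on symbol 0: members go to different blocks, giving {C,E,J} and {L}.
Split {C,E,J} by δ(·,1) → {C,J} and {E}.
Stable partition: {D} | {C,J} | {I} | {B,H} | {F,K} | {L} | {E} — 7 equivalence classes.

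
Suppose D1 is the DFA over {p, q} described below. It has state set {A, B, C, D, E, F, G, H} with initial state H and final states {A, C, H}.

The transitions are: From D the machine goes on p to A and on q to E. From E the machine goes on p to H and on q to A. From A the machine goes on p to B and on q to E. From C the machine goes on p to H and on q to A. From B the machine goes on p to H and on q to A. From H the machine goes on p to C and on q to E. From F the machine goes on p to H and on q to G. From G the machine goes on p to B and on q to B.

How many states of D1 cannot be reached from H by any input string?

3

Starting at H and following transitions, the reachable set is {A, B, C, E, H}. That leaves D, F, G unreachable — 3 in total.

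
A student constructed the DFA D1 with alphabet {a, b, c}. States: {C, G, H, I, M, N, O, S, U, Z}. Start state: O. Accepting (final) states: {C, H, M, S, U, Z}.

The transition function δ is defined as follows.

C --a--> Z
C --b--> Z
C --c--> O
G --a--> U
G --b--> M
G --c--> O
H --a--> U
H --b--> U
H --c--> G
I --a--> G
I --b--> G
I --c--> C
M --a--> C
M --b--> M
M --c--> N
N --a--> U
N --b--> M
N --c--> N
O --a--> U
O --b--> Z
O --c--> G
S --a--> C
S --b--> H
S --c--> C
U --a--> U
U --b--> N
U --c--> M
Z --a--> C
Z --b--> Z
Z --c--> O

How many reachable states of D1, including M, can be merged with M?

3

States {H,I,S} cannot be reached from the start state, so discard them.
Start with accepting vs non-accepting: {C,M,U,Z} | {G,N,O}.
Split {C,M,U,Z} by δ(·,b) → {C,M,Z} and {U}.
No further refinement is possible. Final partition (3 blocks): {C,M,Z} | {G,N,O} | {U}.
The equivalence class containing M is {C,M,Z}, of size 3.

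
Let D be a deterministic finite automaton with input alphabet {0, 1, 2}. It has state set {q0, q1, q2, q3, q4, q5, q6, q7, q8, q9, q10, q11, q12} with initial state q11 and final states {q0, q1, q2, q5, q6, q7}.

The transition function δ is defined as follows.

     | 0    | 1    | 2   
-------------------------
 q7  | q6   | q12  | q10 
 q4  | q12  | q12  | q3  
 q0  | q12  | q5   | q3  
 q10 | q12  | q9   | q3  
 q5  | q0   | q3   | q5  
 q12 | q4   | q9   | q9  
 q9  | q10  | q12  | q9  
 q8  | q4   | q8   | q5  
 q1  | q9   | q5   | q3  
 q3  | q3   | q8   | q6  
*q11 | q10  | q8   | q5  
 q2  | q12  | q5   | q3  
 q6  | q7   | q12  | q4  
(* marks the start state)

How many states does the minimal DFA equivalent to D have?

States {q1,q2} cannot be reached from the start state, so discard them.
Initial partition by acceptance: {q0,q5,q6,q7} | {q3,q4,q8,q9,q10,q11,q12}.
Refine {q0,q5,q6,q7} on symbol 0: members go to different blocks, giving {q5,q6,q7} and {q0}.
Split {q5,q6,q7} by δ(·,0) → {q6,q7} and {q5}.
Refine {q3,q4,q8,q9,q10,q11,q12} on symbol 2: members go to different blocks, giving {q4,q9,q10,q12} and {q8,q11} and {q3}.
Split {q4,q9,q10,q12} by δ(·,2) → {q4,q10} and {q9,q12}.
The partition is now stable with 7 blocks: {q6,q7} | {q4,q10} | {q0} | {q5} | {q8,q11} | {q3} | {q9,q12}.

7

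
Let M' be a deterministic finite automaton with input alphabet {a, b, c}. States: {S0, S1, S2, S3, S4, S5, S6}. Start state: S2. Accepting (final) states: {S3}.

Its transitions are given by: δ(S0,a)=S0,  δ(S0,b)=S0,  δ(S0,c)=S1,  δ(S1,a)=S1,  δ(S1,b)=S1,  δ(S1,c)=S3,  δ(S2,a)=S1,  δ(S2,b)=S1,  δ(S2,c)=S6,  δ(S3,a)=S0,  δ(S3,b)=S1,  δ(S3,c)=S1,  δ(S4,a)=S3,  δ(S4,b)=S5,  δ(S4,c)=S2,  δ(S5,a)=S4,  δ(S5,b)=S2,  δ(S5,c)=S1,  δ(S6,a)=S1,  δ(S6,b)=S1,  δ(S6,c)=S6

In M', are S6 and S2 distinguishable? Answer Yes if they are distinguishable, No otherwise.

First remove the unreachable states {S4,S5}; 5 states remain.
Start with accepting vs non-accepting: {S3} | {S0,S1,S2,S6}.
On input c, block {S0,S1,S2,S6} splits into {S0,S2,S6} and {S1}.
Split {S0,S2,S6} by δ(·,a) → {S2,S6} and {S0}.
No further refinement is possible. Final partition (4 blocks): {S3} | {S2,S6} | {S1} | {S0}.
S6 and S2 lie in the same block of the stable partition, so they are equivalent — no string distinguishes them.

No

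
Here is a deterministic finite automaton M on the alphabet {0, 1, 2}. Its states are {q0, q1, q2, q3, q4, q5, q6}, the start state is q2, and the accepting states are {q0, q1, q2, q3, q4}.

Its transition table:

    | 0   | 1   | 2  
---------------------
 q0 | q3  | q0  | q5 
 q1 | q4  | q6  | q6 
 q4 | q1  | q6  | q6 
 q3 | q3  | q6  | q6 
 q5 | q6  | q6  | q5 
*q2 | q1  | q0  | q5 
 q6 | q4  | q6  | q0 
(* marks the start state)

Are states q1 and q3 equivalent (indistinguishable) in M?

Yes

Every state is reachable, so we keep all 7.
P0 = {q0,q1,q2,q3,q4} | {q5,q6}.
Refine {q0,q1,q2,q3,q4} on symbol 1: members go to different blocks, giving {q1,q3,q4} and {q0,q2}.
Refine {q5,q6} on symbol 0: members go to different blocks, giving {q5} and {q6}.
The partition is now stable with 4 blocks: {q1,q3,q4} | {q5} | {q0,q2} | {q6}.
q1 and q3 lie in the same block of the stable partition, so they are equivalent — no string distinguishes them.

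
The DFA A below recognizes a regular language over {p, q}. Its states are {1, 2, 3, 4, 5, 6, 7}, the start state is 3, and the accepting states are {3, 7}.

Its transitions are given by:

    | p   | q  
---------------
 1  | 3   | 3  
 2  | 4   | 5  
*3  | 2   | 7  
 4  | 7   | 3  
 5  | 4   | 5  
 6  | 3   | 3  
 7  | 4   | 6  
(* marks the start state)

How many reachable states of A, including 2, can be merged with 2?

Reachable states from the start: {2,3,4,5,6,7}. Unreachable: {1} — drop them.
Start with accepting vs non-accepting: {3,7} | {2,4,5,6}.
Split {3,7} by δ(·,q) → {3} and {7}.
Split {2,4,5,6} by δ(·,p) → {2,5} and {4} and {6}.
No further refinement is possible. Final partition (5 blocks): {3} | {2,5} | {7} | {4} | {6}.
The equivalence class containing 2 is {2,5}, of size 2.

2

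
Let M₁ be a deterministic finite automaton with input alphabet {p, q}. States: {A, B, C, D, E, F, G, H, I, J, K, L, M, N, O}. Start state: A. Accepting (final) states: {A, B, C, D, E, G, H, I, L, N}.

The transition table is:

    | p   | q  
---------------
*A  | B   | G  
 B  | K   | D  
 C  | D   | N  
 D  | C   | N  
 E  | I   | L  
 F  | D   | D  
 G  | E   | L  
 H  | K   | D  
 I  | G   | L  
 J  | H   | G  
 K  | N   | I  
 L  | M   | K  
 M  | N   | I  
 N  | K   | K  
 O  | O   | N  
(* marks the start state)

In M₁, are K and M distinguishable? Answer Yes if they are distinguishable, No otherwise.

No

Reachable states from the start: {A,B,C,D,E,G,I,K,L,M,N}. Unreachable: {F,H,J,O} — drop them.
Start with accepting vs non-accepting: {A,B,C,D,E,G,I,L,N} | {K,M}.
Split {A,B,C,D,E,G,I,L,N} by δ(·,p) → {A,C,D,E,G,I} and {B,L,N}.
Refine {A,C,D,E,G,I} on symbol p: members go to different blocks, giving {C,D,E,G,I} and {A}.
Split {B,L,N} by δ(·,q) → {L,N} and {B}.
Stable partition: {C,D,E,G,I} | {K,M} | {L,N} | {A} | {B} — 5 equivalence classes.
K and M lie in the same block of the stable partition, so they are equivalent — no string distinguishes them.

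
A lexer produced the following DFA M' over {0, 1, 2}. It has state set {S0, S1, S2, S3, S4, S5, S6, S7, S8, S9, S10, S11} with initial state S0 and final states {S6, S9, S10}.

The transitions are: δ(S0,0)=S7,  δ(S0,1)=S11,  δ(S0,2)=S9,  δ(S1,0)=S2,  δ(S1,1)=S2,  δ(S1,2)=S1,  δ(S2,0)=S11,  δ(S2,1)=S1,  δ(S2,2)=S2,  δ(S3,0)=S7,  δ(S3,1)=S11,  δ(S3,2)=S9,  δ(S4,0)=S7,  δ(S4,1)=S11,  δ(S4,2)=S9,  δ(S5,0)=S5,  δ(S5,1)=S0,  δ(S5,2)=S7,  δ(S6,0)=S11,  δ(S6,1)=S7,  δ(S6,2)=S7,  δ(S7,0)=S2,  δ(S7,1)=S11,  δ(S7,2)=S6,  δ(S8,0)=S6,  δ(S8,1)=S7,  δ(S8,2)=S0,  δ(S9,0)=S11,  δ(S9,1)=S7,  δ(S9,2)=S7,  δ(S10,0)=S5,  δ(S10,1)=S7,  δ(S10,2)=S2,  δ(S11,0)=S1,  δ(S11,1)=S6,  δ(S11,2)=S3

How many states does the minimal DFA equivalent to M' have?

Reachable states from the start: {S0,S1,S2,S3,S6,S7,S9,S11}. Unreachable: {S4,S5,S8,S10} — drop them.
Start with accepting vs non-accepting: {S6,S9} | {S0,S1,S2,S3,S7,S11}.
On input 1, block {S0,S1,S2,S3,S7,S11} splits into {S0,S1,S2,S3,S7} and {S11}.
On input 0, block {S0,S1,S2,S3,S7} splits into {S0,S1,S3,S7} and {S2}.
On input 0, block {S0,S1,S3,S7} splits into {S0,S3} and {S1,S7}.
Split {S1,S7} by δ(·,1) → {S1} and {S7}.
Stable partition: {S6,S9} | {S0,S3} | {S11} | {S2} | {S1} | {S7} — 6 equivalence classes.

6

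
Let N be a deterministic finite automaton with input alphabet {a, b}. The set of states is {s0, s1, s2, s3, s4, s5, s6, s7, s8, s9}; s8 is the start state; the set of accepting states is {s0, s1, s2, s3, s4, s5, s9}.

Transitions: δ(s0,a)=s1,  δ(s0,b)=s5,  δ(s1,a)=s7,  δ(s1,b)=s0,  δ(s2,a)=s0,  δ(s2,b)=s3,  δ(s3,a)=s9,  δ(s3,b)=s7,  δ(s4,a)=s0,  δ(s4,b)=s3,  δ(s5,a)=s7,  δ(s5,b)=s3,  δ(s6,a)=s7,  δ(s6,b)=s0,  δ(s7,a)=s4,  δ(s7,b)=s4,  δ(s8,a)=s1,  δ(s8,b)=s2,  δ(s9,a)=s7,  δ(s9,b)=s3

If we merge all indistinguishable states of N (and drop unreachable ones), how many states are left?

7

States {s6} cannot be reached from the start state, so discard them.
P0 = {s0,s1,s2,s3,s4,s5,s9} | {s7,s8}.
On input a, block {s0,s1,s2,s3,s4,s5,s9} splits into {s0,s2,s3,s4} and {s1,s5,s9}.
On input a, block {s0,s2,s3,s4} splits into {s0,s3} and {s2,s4}.
On input b, block {s0,s3} splits into {s0} and {s3}.
On input a, block {s7,s8} splits into {s7} and {s8}.
On input b, block {s1,s5,s9} splits into {s5,s9} and {s1}.
No further refinement is possible. Final partition (7 blocks): {s0} | {s7} | {s5,s9} | {s2,s4} | {s3} | {s8} | {s1}.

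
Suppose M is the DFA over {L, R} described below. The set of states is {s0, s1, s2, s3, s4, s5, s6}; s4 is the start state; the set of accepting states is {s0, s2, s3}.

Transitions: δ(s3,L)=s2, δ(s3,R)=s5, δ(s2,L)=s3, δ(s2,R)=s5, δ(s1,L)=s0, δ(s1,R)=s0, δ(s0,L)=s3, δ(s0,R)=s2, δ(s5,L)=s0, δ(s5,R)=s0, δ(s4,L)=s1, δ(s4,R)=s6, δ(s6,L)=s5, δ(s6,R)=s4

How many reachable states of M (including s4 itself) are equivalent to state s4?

Initial partition by acceptance: {s0,s2,s3} | {s1,s4,s5,s6}.
On input R, block {s0,s2,s3} splits into {s2,s3} and {s0}.
Split {s1,s4,s5,s6} by δ(·,L) → {s1,s5} and {s4,s6}.
Stable partition: {s2,s3} | {s1,s5} | {s0} | {s4,s6} — 4 equivalence classes.
State s4 belongs to the block {s4,s6}, which has 2 states.

2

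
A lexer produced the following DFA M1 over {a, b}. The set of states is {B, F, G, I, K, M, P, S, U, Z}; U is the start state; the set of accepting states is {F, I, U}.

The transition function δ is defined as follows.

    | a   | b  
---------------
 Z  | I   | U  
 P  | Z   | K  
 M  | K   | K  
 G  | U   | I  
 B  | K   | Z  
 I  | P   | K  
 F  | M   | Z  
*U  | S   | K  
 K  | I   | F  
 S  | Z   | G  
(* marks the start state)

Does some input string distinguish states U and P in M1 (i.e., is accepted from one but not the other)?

Reachable states from the start: {F,G,I,K,M,P,S,U,Z}. Unreachable: {B} — drop them.
Start with accepting vs non-accepting: {F,I,U} | {G,K,M,P,S,Z}.
On input a, block {G,K,M,P,S,Z} splits into {M,P,S} and {G,K,Z}.
No further refinement is possible. Final partition (3 blocks): {F,I,U} | {M,P,S} | {G,K,Z}.
U and P end up in different blocks, so they are distinguishable. For instance, the string 'ε' is accepted from only U.

Yes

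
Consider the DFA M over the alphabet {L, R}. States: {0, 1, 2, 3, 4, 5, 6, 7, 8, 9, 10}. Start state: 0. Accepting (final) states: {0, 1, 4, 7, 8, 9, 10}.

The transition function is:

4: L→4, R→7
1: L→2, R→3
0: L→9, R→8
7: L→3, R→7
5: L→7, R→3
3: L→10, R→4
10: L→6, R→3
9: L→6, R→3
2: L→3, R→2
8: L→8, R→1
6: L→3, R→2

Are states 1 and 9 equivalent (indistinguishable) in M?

Yes

First remove the unreachable states {5}; 10 states remain.
Start with accepting vs non-accepting: {0,1,4,7,8,9,10} | {2,3,6}.
Split {0,1,4,7,8,9,10} by δ(·,L) → {1,7,9,10} and {0,4,8}.
Refine {1,7,9,10} on symbol R: members go to different blocks, giving {1,9,10} and {7}.
Refine {2,3,6} on symbol L: members go to different blocks, giving {2,6} and {3}.
On input L, block {0,4,8} splits into {4,8} and {0}.
Refine {4,8} on symbol R: members go to different blocks, giving {4} and {8}.
No further refinement is possible. Final partition (7 blocks): {1,9,10} | {2,6} | {4} | {7} | {3} | {0} | {8}.
1 and 9 lie in the same block of the stable partition, so they are equivalent — no string distinguishes them.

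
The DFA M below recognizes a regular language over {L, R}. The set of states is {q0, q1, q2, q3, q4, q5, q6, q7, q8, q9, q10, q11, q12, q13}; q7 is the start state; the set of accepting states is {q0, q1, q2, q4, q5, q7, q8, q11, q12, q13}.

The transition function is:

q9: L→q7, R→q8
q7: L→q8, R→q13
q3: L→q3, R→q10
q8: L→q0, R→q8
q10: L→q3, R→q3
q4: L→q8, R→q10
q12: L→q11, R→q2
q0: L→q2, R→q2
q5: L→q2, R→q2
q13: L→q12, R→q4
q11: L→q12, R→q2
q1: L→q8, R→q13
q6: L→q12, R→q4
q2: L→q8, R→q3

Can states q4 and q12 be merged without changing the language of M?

Reachable states from the start: {q0,q2,q3,q4,q7,q8,q10,q11,q12,q13}. Unreachable: {q1,q5,q6,q9} — drop them.
P0 = {q0,q2,q4,q7,q8,q11,q12,q13} | {q3,q10}.
Refine {q0,q2,q4,q7,q8,q11,q12,q13} on symbol R: members go to different blocks, giving {q0,q7,q8,q11,q12,q13} and {q2,q4}.
Refine {q0,q7,q8,q11,q12,q13} on symbol L: members go to different blocks, giving {q7,q8,q11,q12,q13} and {q0}.
Split {q7,q8,q11,q12,q13} by δ(·,L) → {q7,q11,q12,q13} and {q8}.
Refine {q7,q11,q12,q13} on symbol L: members go to different blocks, giving {q11,q12,q13} and {q7}.
No further refinement is possible. Final partition (6 blocks): {q11,q12,q13} | {q3,q10} | {q2,q4} | {q0} | {q8} | {q7}.
q4 and q12 end up in different blocks, so they are distinguishable. For instance, the string 'R' is accepted from only q12.

No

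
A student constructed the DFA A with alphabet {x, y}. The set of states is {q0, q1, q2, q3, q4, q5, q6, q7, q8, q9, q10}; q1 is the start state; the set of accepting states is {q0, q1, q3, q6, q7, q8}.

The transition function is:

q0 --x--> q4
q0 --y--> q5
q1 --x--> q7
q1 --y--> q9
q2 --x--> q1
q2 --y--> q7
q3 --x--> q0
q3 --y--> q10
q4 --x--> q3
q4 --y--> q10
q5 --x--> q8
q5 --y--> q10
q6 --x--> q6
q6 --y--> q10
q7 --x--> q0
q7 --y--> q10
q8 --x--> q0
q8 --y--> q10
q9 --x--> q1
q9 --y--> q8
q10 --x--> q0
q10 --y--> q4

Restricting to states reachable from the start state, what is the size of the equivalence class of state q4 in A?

First remove the unreachable states {q2,q6}; 9 states remain.
Initial partition by acceptance: {q0,q1,q3,q7,q8} | {q4,q5,q9,q10}.
On input x, block {q0,q1,q3,q7,q8} splits into {q1,q3,q7,q8} and {q0}.
Refine {q1,q3,q7,q8} on symbol x: members go to different blocks, giving {q3,q7,q8} and {q1}.
Refine {q4,q5,q9,q10} on symbol x: members go to different blocks, giving {q4,q5} and {q9} and {q10}.
The partition is now stable with 6 blocks: {q3,q7,q8} | {q4,q5} | {q0} | {q1} | {q9} | {q10}.
The equivalence class containing q4 is {q4,q5}, of size 2.

2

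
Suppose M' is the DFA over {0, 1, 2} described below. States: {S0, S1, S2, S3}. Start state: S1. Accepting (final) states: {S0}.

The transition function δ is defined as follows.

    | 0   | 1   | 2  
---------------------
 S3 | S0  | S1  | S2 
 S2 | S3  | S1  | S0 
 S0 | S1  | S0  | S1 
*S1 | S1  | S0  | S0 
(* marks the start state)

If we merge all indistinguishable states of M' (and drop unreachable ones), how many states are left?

2

Reachable states from the start: {S0,S1}. Unreachable: {S2,S3} — drop them.
Initial partition by acceptance: {S0} | {S1}.
Stable partition: {S0} | {S1} — 2 equivalence classes.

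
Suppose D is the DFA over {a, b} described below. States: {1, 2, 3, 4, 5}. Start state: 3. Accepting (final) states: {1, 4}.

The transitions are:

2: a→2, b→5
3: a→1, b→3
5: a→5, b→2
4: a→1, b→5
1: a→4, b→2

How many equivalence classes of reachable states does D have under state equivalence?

3

Initial partition by acceptance: {1,4} | {2,3,5}.
Refine {2,3,5} on symbol a: members go to different blocks, giving {2,5} and {3}.
Stable partition: {1,4} | {2,5} | {3} — 3 equivalence classes.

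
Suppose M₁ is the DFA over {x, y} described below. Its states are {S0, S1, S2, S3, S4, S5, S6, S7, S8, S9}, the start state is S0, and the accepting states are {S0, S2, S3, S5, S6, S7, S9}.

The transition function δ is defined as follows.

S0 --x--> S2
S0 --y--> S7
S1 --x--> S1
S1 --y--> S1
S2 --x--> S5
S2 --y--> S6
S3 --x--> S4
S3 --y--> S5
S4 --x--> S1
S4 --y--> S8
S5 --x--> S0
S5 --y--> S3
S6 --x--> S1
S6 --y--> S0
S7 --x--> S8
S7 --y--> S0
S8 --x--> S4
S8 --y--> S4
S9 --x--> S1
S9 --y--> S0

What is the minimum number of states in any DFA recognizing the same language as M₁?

3

States {S9} cannot be reached from the start state, so discard them.
Initial partition by acceptance: {S0,S2,S3,S5,S6,S7} | {S1,S4,S8}.
On input x, block {S0,S2,S3,S5,S6,S7} splits into {S0,S2,S5} and {S3,S6,S7}.
No further refinement is possible. Final partition (3 blocks): {S0,S2,S5} | {S1,S4,S8} | {S3,S6,S7}.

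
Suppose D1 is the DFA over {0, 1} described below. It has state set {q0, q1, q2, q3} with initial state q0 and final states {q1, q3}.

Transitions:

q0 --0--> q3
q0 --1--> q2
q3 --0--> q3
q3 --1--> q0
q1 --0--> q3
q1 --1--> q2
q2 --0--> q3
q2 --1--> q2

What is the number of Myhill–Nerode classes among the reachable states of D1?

2

First remove the unreachable states {q1}; 3 states remain.
Start with accepting vs non-accepting: {q3} | {q0,q2}.
No further refinement is possible. Final partition (2 blocks): {q3} | {q0,q2}.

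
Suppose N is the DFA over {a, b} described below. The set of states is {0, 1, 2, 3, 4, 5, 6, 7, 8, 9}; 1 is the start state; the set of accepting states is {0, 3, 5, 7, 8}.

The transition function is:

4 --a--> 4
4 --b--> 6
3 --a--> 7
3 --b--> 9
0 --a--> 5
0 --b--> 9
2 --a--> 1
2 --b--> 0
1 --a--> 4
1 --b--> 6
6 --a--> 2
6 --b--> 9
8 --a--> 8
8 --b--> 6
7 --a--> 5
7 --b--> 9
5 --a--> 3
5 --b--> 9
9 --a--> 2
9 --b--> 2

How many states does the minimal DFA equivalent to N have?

5

First remove the unreachable states {8}; 9 states remain.
Start with accepting vs non-accepting: {0,3,5,7} | {1,2,4,6,9}.
On input b, block {1,2,4,6,9} splits into {1,4,6,9} and {2}.
Refine {1,4,6,9} on symbol a: members go to different blocks, giving {1,4} and {6,9}.
On input b, block {6,9} splits into {6} and {9}.
The partition is now stable with 5 blocks: {0,3,5,7} | {1,4} | {2} | {6} | {9}.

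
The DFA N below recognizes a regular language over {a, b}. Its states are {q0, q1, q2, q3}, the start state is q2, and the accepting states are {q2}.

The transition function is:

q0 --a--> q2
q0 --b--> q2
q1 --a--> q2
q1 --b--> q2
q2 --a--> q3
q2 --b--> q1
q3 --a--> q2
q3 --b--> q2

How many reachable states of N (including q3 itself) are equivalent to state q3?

Reachable states from the start: {q1,q2,q3}. Unreachable: {q0} — drop them.
Initial partition by acceptance: {q2} | {q1,q3}.
The partition is now stable with 2 blocks: {q2} | {q1,q3}.
The equivalence class containing q3 is {q1,q3}, of size 2.

2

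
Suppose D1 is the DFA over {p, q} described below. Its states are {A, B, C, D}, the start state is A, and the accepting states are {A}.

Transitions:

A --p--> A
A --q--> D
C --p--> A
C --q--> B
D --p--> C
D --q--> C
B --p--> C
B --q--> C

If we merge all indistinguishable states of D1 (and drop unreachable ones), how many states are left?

3

All states are reachable from the start state.
Start with accepting vs non-accepting: {A} | {B,C,D}.
Split {B,C,D} by δ(·,p) → {B,D} and {C}.
Stable partition: {A} | {B,D} | {C} — 3 equivalence classes.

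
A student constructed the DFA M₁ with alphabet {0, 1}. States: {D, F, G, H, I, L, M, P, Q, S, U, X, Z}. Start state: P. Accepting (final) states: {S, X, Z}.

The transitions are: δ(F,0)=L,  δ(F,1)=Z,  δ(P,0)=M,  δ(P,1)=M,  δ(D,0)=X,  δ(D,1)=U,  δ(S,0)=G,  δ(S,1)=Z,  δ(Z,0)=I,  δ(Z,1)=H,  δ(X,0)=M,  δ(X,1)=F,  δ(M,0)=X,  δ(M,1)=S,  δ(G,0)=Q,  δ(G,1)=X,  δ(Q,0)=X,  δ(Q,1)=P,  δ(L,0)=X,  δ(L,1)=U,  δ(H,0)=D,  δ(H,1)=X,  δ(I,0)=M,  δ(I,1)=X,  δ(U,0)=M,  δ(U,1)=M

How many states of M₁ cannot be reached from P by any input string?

Exploring from P, all states are eventually visited, so none are unreachable.

0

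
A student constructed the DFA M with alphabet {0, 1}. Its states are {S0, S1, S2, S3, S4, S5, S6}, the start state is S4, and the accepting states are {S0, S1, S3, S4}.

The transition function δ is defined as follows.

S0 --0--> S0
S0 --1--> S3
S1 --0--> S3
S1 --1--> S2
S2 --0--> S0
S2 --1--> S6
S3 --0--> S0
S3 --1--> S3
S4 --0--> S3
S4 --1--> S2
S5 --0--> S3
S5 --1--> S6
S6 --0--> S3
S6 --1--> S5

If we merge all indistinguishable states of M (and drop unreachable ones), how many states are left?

3

Reachable states from the start: {S0,S2,S3,S4,S5,S6}. Unreachable: {S1} — drop them.
Start with accepting vs non-accepting: {S0,S3,S4} | {S2,S5,S6}.
Split {S0,S3,S4} by δ(·,1) → {S0,S3} and {S4}.
Stable partition: {S0,S3} | {S2,S5,S6} | {S4} — 3 equivalence classes.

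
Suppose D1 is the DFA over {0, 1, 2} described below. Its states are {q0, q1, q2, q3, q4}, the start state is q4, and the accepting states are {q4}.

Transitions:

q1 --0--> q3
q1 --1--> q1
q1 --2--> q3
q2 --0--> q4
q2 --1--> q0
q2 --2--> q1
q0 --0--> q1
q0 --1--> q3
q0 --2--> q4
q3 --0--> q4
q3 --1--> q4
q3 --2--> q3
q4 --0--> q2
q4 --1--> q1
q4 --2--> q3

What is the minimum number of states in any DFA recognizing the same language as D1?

All states are reachable from the start state.
Initial partition by acceptance: {q4} | {q0,q1,q2,q3}.
On input 0, block {q0,q1,q2,q3} splits into {q0,q1} and {q2,q3}.
Refine {q0,q1} on symbol 0: members go to different blocks, giving {q0} and {q1}.
On input 1, block {q2,q3} splits into {q2} and {q3}.
The partition is now stable with 5 blocks: {q4} | {q0} | {q2} | {q1} | {q3}.

5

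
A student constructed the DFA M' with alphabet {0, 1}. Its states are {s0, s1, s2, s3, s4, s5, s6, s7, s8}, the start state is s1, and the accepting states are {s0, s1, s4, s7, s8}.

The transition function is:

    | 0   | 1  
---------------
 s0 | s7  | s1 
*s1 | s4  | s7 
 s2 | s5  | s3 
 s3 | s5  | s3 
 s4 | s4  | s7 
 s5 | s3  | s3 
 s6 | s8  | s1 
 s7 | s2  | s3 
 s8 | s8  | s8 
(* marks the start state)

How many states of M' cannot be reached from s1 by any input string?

3

Starting at s1 and following transitions, the reachable set is {s1, s2, s3, s4, s5, s7}. That leaves s0, s6, s8 unreachable — 3 in total.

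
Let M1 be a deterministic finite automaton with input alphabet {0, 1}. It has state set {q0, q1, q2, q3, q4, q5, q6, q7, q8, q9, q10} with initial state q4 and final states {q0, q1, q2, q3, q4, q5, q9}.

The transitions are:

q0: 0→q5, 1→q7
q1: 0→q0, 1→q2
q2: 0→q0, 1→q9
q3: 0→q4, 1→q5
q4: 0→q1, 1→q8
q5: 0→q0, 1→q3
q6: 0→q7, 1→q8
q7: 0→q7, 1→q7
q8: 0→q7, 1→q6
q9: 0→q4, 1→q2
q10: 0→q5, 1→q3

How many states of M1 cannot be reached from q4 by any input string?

1

No path from q4 leads to q10; the other 10 states are all reachable.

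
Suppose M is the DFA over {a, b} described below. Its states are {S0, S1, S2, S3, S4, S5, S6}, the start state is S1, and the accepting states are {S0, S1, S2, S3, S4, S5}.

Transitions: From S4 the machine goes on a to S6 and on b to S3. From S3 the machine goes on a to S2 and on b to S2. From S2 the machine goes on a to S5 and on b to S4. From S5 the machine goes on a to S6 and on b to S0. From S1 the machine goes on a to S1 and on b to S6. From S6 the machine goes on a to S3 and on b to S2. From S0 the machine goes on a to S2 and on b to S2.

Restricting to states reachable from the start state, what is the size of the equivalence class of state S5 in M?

P0 = {S0,S1,S2,S3,S4,S5} | {S6}.
Refine {S0,S1,S2,S3,S4,S5} on symbol a: members go to different blocks, giving {S0,S1,S2,S3} and {S4,S5}.
On input a, block {S0,S1,S2,S3} splits into {S0,S1,S3} and {S2}.
On input a, block {S0,S1,S3} splits into {S0,S3} and {S1}.
Stable partition: {S0,S3} | {S6} | {S4,S5} | {S2} | {S1} — 5 equivalence classes.
State S5 belongs to the block {S4,S5}, which has 2 states.

2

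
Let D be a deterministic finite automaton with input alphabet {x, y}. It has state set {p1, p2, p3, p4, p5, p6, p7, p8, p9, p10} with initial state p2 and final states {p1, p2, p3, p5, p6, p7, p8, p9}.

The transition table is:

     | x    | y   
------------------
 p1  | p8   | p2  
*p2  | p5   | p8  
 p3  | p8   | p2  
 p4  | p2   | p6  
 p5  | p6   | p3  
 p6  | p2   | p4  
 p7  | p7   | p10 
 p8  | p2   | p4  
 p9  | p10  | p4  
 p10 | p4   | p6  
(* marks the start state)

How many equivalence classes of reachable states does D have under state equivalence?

First remove the unreachable states {p1,p7,p9,p10}; 6 states remain.
Initial partition by acceptance: {p2,p3,p5,p6,p8} | {p4}.
Split {p2,p3,p5,p6,p8} by δ(·,y) → {p2,p3,p5} and {p6,p8}.
Refine {p2,p3,p5} on symbol x: members go to different blocks, giving {p3,p5} and {p2}.
On input y, block {p3,p5} splits into {p3} and {p5}.
No further refinement is possible. Final partition (5 blocks): {p3} | {p4} | {p6,p8} | {p2} | {p5}.

5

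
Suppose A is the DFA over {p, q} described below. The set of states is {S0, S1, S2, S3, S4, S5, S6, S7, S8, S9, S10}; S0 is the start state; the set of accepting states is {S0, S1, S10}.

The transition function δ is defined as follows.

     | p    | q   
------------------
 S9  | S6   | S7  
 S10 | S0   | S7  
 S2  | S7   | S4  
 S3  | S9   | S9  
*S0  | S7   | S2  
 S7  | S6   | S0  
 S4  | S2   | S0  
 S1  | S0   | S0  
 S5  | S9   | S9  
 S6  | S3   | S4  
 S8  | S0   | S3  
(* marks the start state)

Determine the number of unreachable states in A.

4

BFS from S0 reaches {S0, S2, S3, S4, S6, S7, S9}; the 4 state(s) S1, S5, S8, S10 are never visited.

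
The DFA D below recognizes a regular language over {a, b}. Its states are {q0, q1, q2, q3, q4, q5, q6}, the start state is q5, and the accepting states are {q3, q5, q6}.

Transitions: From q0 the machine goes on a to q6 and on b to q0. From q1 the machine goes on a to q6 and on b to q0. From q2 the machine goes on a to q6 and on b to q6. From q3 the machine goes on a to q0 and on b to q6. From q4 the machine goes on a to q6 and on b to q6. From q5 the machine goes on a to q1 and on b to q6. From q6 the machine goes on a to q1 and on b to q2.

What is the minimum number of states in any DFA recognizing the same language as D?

Reachable states from the start: {q0,q1,q2,q5,q6}. Unreachable: {q3,q4} — drop them.
Initial partition by acceptance: {q5,q6} | {q0,q1,q2}.
Refine {q5,q6} on symbol b: members go to different blocks, giving {q5} and {q6}.
Split {q0,q1,q2} by δ(·,b) → {q0,q1} and {q2}.
No further refinement is possible. Final partition (4 blocks): {q5} | {q0,q1} | {q6} | {q2}.

4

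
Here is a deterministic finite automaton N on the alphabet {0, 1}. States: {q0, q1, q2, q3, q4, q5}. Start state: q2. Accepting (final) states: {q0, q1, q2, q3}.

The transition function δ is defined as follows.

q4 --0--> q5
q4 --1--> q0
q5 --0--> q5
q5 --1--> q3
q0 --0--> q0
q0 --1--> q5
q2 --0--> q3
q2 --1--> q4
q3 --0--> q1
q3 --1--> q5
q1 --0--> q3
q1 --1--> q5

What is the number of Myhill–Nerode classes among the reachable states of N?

Start with accepting vs non-accepting: {q0,q1,q2,q3} | {q4,q5}.
Stable partition: {q0,q1,q2,q3} | {q4,q5} — 2 equivalence classes.

2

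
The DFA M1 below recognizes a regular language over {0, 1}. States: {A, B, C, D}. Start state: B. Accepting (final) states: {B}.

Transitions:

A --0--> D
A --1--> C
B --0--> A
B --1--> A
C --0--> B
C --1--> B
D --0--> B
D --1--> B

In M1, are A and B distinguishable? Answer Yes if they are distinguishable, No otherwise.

Yes

P0 = {B} | {A,C,D}.
Split {A,C,D} by δ(·,0) → {C,D} and {A}.
The partition is now stable with 3 blocks: {B} | {C,D} | {A}.
A and B end up in different blocks, so they are distinguishable. For instance, the string 'ε' is accepted from only B.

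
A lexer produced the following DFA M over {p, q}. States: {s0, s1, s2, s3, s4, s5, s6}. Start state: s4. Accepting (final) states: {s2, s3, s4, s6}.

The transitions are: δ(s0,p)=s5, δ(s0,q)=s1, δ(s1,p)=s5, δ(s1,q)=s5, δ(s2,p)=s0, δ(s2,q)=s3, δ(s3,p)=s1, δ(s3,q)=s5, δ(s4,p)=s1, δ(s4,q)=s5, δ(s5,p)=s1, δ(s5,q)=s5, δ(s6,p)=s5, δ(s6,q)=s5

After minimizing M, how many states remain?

Reachable states from the start: {s1,s4,s5}. Unreachable: {s0,s2,s3,s6} — drop them.
Initial partition by acceptance: {s4} | {s1,s5}.
The partition is now stable with 2 blocks: {s4} | {s1,s5}.

2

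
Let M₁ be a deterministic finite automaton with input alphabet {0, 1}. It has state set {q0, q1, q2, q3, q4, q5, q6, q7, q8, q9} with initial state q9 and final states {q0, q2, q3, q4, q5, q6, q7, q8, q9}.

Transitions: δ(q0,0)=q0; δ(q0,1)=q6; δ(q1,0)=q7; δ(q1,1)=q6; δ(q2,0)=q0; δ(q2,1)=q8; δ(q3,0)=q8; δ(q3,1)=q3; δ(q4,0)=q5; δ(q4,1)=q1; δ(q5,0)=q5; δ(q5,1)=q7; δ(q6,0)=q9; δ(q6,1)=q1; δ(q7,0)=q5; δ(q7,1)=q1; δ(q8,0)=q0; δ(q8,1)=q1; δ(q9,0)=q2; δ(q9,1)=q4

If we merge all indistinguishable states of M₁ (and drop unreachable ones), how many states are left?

3

States {q3} cannot be reached from the start state, so discard them.
Initial partition by acceptance: {q0,q2,q4,q5,q6,q7,q8,q9} | {q1}.
Split {q0,q2,q4,q5,q6,q7,q8,q9} by δ(·,1) → {q0,q2,q5,q9} and {q4,q6,q7,q8}.
Stable partition: {q0,q2,q5,q9} | {q1} | {q4,q6,q7,q8} — 3 equivalence classes.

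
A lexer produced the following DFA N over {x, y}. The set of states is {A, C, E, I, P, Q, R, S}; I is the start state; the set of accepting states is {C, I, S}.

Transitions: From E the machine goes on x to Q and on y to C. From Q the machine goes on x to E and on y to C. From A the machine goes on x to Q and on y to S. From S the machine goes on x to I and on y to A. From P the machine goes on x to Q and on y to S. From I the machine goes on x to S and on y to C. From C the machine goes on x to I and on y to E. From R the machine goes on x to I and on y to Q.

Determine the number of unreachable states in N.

2

No path from I leads to P, R; the other 6 states are all reachable.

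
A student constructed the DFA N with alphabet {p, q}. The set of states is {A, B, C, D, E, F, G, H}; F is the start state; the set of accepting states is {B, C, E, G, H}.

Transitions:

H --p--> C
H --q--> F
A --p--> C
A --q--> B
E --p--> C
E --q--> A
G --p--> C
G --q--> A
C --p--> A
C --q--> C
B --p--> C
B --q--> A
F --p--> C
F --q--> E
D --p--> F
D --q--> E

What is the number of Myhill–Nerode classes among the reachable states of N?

3

Reachable states from the start: {A,B,C,E,F}. Unreachable: {D,G,H} — drop them.
P0 = {B,C,E} | {A,F}.
Split {B,C,E} by δ(·,p) → {B,E} and {C}.
The partition is now stable with 3 blocks: {B,E} | {A,F} | {C}.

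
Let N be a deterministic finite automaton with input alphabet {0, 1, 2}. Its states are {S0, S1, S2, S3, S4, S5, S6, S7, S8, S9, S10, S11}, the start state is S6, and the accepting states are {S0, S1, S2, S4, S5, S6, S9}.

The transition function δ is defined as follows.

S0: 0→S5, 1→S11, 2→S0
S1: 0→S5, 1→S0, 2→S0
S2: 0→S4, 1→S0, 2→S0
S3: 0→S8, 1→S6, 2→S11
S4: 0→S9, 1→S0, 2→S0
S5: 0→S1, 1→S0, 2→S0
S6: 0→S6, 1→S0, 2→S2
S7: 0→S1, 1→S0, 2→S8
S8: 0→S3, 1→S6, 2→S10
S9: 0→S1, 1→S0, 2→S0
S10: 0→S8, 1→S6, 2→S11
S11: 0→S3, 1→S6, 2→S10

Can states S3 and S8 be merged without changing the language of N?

Reachable states from the start: {S0,S1,S2,S3,S4,S5,S6,S8,S9,S10,S11}. Unreachable: {S7} — drop them.
Initial partition by acceptance: {S0,S1,S2,S4,S5,S6,S9} | {S3,S8,S10,S11}.
On input 1, block {S0,S1,S2,S4,S5,S6,S9} splits into {S1,S2,S4,S5,S6,S9} and {S0}.
On input 2, block {S1,S2,S4,S5,S6,S9} splits into {S1,S2,S4,S5,S9} and {S6}.
Stable partition: {S1,S2,S4,S5,S9} | {S3,S8,S10,S11} | {S0} | {S6} — 4 equivalence classes.
S3 and S8 lie in the same block of the stable partition, so they are equivalent — no string distinguishes them.

Yes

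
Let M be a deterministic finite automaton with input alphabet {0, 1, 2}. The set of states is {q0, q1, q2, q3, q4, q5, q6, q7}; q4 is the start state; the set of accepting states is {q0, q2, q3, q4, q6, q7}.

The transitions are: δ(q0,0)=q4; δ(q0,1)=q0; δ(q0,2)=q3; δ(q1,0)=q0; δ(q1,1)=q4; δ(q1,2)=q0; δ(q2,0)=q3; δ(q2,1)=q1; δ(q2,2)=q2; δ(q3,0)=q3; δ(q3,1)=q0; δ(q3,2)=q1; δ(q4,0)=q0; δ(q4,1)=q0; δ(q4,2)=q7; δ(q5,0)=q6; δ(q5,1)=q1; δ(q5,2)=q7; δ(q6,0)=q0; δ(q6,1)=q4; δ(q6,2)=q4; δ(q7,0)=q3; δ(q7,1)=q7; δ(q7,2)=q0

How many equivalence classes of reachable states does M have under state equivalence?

First remove the unreachable states {q2,q5,q6}; 5 states remain.
Initial partition by acceptance: {q0,q3,q4,q7} | {q1}.
Split {q0,q3,q4,q7} by δ(·,2) → {q0,q4,q7} and {q3}.
On input 0, block {q0,q4,q7} splits into {q0,q4} and {q7}.
Split {q0,q4} by δ(·,2) → {q0} and {q4}.
The partition is now stable with 5 blocks: {q0} | {q1} | {q3} | {q7} | {q4}.

5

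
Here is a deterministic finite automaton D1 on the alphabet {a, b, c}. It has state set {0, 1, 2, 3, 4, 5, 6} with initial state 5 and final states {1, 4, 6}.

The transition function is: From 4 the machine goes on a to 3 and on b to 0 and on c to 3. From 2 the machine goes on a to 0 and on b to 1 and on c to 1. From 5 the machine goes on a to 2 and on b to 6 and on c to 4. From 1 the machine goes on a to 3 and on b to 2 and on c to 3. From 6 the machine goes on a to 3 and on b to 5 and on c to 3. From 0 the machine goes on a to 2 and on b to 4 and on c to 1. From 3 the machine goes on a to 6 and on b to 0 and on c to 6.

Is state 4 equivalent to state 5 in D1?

No

All states are reachable from the start state.
P0 = {1,4,6} | {0,2,3,5}.
On input a, block {0,2,3,5} splits into {0,2,5} and {3}.
Stable partition: {1,4,6} | {0,2,5} | {3} — 3 equivalence classes.
4 and 5 end up in different blocks, so they are distinguishable. For instance, the string 'ε' is accepted from only 4.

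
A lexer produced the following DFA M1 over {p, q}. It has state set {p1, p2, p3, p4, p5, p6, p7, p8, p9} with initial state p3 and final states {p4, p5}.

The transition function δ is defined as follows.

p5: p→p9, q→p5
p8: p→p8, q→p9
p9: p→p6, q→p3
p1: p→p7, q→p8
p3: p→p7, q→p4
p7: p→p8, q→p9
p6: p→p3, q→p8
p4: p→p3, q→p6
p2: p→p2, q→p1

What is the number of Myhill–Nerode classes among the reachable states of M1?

5

Reachable states from the start: {p3,p4,p6,p7,p8,p9}. Unreachable: {p1,p2,p5} — drop them.
Initial partition by acceptance: {p4} | {p3,p6,p7,p8,p9}.
On input q, block {p3,p6,p7,p8,p9} splits into {p6,p7,p8,p9} and {p3}.
On input p, block {p6,p7,p8,p9} splits into {p7,p8,p9} and {p6}.
Refine {p7,p8,p9} on symbol p: members go to different blocks, giving {p7,p8} and {p9}.
Stable partition: {p4} | {p7,p8} | {p3} | {p6} | {p9} — 5 equivalence classes.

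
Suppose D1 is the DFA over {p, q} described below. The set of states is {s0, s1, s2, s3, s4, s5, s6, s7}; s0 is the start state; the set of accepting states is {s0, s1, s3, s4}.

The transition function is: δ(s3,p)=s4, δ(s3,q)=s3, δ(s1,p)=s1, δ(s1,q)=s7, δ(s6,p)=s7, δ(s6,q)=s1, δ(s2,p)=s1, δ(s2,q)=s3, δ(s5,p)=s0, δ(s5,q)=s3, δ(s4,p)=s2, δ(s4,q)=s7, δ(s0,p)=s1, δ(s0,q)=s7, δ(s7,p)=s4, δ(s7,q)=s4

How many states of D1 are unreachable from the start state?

2

Starting at s0 and following transitions, the reachable set is {s0, s1, s2, s3, s4, s7}. That leaves s5, s6 unreachable — 2 in total.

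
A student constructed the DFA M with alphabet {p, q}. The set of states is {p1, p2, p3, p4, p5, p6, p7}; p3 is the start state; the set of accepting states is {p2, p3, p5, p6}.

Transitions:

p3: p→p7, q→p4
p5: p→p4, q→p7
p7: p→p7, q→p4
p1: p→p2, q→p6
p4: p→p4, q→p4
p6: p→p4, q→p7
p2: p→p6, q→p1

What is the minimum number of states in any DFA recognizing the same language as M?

2

States {p1,p2,p5,p6} cannot be reached from the start state, so discard them.
Initial partition by acceptance: {p3} | {p4,p7}.
The partition is now stable with 2 blocks: {p3} | {p4,p7}.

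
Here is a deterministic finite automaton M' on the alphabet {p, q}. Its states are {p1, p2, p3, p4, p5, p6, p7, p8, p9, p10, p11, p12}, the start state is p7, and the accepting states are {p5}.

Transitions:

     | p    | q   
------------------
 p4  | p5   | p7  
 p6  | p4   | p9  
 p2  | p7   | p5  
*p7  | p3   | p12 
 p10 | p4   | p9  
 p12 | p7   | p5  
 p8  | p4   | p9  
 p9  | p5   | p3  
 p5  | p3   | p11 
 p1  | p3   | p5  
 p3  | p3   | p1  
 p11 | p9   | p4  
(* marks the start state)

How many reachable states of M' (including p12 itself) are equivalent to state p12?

Reachable states from the start: {p1,p3,p4,p5,p7,p9,p11,p12}. Unreachable: {p2,p6,p8,p10} — drop them.
P0 = {p5} | {p1,p3,p4,p7,p9,p11,p12}.
Split {p1,p3,p4,p7,p9,p11,p12} by δ(·,p) → {p1,p3,p7,p11,p12} and {p4,p9}.
Refine {p1,p3,p7,p11,p12} on symbol p: members go to different blocks, giving {p1,p3,p7,p12} and {p11}.
On input q, block {p1,p3,p7,p12} splits into {p1,p12} and {p3,p7}.
The partition is now stable with 5 blocks: {p5} | {p1,p12} | {p4,p9} | {p11} | {p3,p7}.
State p12 belongs to the block {p1,p12}, which has 2 states.

2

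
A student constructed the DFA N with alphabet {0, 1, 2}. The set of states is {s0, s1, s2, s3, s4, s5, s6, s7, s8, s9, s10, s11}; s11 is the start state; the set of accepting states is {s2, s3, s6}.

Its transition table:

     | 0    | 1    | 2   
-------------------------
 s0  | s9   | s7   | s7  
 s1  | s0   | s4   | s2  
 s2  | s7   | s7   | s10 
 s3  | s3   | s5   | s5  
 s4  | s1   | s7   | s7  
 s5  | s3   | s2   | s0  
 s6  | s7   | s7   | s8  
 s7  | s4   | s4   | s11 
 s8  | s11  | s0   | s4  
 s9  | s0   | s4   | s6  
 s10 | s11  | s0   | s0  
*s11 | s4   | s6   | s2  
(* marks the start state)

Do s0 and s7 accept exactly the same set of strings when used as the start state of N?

Reachable states from the start: {s0,s1,s2,s4,s6,s7,s8,s9,s10,s11}. Unreachable: {s3,s5} — drop them.
Start with accepting vs non-accepting: {s2,s6} | {s0,s1,s4,s7,s8,s9,s10,s11}.
Refine {s0,s1,s4,s7,s8,s9,s10,s11} on symbol 1: members go to different blocks, giving {s0,s1,s4,s7,s8,s9,s10} and {s11}.
On input 0, block {s0,s1,s4,s7,s8,s9,s10} splits into {s0,s1,s4,s7,s9} and {s8,s10}.
Refine {s0,s1,s4,s7,s9} on symbol 2: members go to different blocks, giving {s0,s4} and {s1,s9} and {s7}.
Stable partition: {s2,s6} | {s0,s4} | {s11} | {s8,s10} | {s1,s9} | {s7} — 6 equivalence classes.
s0 and s7 end up in different blocks, so they are distinguishable. For instance, the string '02' is accepted from only s0.

No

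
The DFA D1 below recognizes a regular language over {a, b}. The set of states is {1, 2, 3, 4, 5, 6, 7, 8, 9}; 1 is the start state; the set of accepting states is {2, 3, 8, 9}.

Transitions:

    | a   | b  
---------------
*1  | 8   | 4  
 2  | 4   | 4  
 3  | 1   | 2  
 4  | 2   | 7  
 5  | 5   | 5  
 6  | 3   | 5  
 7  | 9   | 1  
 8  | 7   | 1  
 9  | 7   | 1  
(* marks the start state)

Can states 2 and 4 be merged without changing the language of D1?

No

States {3,5,6} cannot be reached from the start state, so discard them.
P0 = {2,8,9} | {1,4,7}.
Stable partition: {2,8,9} | {1,4,7} — 2 equivalence classes.
2 and 4 end up in different blocks, so they are distinguishable. For instance, the string 'ε' is accepted from only 2.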